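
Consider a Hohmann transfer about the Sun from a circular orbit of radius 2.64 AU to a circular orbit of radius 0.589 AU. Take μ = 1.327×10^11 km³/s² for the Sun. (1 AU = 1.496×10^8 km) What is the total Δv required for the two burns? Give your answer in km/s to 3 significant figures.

Δv = 18.1 km/s

In km: r₁ = 2.64 × 1.496×10^8 = 3.94944×10^8 km; r₂ = 0.589 × 1.496×10^8 = 8.81144×10^7 km.
Transfer-ellipse semi-major axis a_t = (r₁ + r₂)/2 = (3.94944×10^8 + 8.81144×10^7)/2 = 2.415292×10^8 km.
Circular speed at r₁: v₁ = √(μ/r₁) = √(1.327×10^11/3.94944×10^8) = 18.330 km/s.
On the transfer ellipse at r₁, v² = μ(2/r − 1/a) gives v_a = √[μ(2/r₁ − 1/a_t)] = 11.071 km/s.
First burn Δv₁ = |v_a − v₁| = 7.259 km/s.
Circular speed at r₂: v₂ = √(μ/r₂) = 38.807 km/s.
Transfer-orbit speed at r₂: v_p = √[μ(2/r₂ − 1/a_t)] = 49.624 km/s.
Second burn Δv₂ = |v₂ − v_p| = 10.82 km/s.
Total Δv = Δv₁ + Δv₂ = 18.08 km/s.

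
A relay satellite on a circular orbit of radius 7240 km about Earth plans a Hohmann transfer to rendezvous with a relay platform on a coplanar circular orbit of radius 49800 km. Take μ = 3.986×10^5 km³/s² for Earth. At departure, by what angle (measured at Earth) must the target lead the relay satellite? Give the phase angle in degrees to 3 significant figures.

φ = 102°

Transfer-ellipse semi-major axis a_t = (r₁ + r₂)/2 = (7240 + 49800)/2 = 28520 km.
Transfer time t = π√(a_t³/μ) = 23966.5 s.
Target angular speed ω₂ = √(μ/r₂³) = 5.68100×10^-5 rad/s.
Angle swept by the target during transfer: ω₂·t = 1.3615 rad = 78.01°.
The relay satellite traverses 180° on the transfer ellipse, so the target must lead by 180° − 78.01° = 102°.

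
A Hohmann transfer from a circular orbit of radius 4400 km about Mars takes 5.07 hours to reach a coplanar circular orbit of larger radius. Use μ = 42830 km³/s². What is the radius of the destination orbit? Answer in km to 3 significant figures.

r₂ = 18200 km

Transfer time t = 5.07 hours = 18252 s, and t = π√(a_t³/μ).
So a_t = (μ t²/π²)^(1/3) = (42830 × (18252)² / π²)^(1/3) = 11307 km.
Since a_t = (r₁ + r₂)/2, r₂ = 2a_t − r₁ = 2×11307 − 4400 = 18214 km.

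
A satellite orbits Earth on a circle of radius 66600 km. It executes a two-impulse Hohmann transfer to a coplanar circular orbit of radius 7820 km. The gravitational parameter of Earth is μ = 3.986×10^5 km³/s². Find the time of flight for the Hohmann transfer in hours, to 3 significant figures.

t = 9.92 hours

The Hohmann ellipse has a_t = (r₁ + r₂)/2 = 37210 km.
Transfer time t = π√(a_t³/μ) = π√((37210)³ / 3.986×10^5) = 35720 s.
Converting: 35720 s ÷ 3600 s/hour = 9.92 hours.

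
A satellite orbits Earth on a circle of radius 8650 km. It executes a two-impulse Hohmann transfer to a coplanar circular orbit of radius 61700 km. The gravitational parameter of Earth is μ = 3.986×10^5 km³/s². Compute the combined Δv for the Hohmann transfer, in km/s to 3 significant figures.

Δv = 3.48 km/s

Semi-major axis of the transfer orbit: a_t = (8650 + 61700)/2 = 35175 km.
At r₁ the circular-orbit speed is v₁ = √(μ/r₁) = 6.78829 km/s.
Transfer-orbit speed at r₁ (v² = μ(2/r − 1/a)): v_p = √[μ(2/r₁ − 1/a_t)] = 8.99055 km/s.
First burn Δv₁ = |v_p − v₁| = 2.2023 km/s.
At r₂, v₂ = √(μ/r₂) = 2.5417 km/s.
Transfer-orbit speed at r₂: v_a = √[μ(2/r₂ − 1/a_t)] = 1.2604 km/s.
Second burn Δv₂ = |v₂ − v_a| = 1.2813 km/s.
Total Δv = Δv₁ + Δv₂ = 3.484 km/s.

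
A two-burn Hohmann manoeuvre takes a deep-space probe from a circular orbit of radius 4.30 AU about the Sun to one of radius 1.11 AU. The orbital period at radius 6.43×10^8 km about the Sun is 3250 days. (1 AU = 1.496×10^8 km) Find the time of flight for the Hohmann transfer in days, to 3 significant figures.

From Kepler's third law T² = 4π²r³/μ at r = 6.43×10^8 km, T = 3250 days = 3250 × 86400 s = 2.808×10^8 s: μ = 4π²r³/T² = 1.33106×10^11 km³/s².
In km: r₁ = 4.30 × 1.496×10^8 = 6.4328×10^8 km; r₂ = 1.11 × 1.496×10^8 = 1.66056×10^8 km.
Semi-major axis of the transfer orbit: a_t = (6.4328×10^8 + 1.66056×10^8)/2 = 4.04668×10^8 km.
Half the transfer-orbit period gives t = π√(a_t³/μ) = 7.010×10^7 s.
Converting: 7.010×10^7 s ÷ 86400 s/day = 811 days.

t = 811 days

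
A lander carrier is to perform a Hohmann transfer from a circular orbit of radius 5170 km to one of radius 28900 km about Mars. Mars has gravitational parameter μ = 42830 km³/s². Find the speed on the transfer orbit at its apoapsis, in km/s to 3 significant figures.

v = 0.671 km/s

Transfer-ellipse semi-major axis a_t = (r₁ + r₂)/2 = (5170 + 28900)/2 = 17035 km.
The apoapsis of the transfer ellipse is at r = 28900 km.
From the vis-viva equation, v = √[μ(2/r − 1/a_t)] = 0.6707 km/s.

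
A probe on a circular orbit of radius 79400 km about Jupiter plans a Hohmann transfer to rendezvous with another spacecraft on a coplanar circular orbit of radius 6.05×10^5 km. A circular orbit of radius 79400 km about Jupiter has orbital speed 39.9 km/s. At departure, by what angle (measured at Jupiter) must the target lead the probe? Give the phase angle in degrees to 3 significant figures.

φ = 103°

From the circular-orbit relation v² = μ/r at r = 79400 km: μ = v²r = (39.9)² × 79400 = 1.26406×10^8 km³/s².
Transfer-ellipse semi-major axis a_t = (r₁ + r₂)/2 = (79400 + 6.050×10^5)/2 = 3.422×10^5 km.
Transfer time t = π√(a_t³/μ) = 55940 s.
Target angular speed ω₂ = √(μ/r₂³) = 2.389×10^-5 rad/s.
Angle swept by the target during transfer: ω₂·t = 1.3364 rad = 76.57°.
The probe traverses 180° on the transfer ellipse, so the target must lead by 180° − 76.57° = 103°.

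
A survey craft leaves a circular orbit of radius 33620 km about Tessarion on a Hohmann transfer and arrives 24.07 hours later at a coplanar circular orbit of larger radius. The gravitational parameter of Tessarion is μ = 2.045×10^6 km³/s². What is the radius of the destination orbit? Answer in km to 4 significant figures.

Transfer time t = 24.07 hours = 86652 s, and t = π√(a_t³/μ).
So a_t = (μ t²/π²)^(1/3) = (2.045×10^6 × (86652)² / π²)^(1/3) = 1.1587×10^5 km.
Since a_t = (r₁ + r₂)/2, r₂ = 2a_t − r₁ = 2×1.1587×10^5 − 33620 = 1.9812×10^5 km.

r₂ = 1.981×10^5 km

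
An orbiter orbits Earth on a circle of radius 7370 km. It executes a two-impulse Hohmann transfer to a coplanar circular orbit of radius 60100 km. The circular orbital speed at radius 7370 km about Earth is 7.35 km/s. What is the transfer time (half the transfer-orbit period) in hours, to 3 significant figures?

t = 8.57 hours

From the circular-orbit relation v² = μ/r at r = 7370 km: μ = v²r = (7.35)² × 7370 = 3.98146×10^5 km³/s².
The Hohmann ellipse has a_t = (r₁ + r₂)/2 = 33735 km.
Transfer time t = π√(a_t³/μ) = π√((33735)³ / 3.98146×10^5) = 30850 s.
Converting: 30850 s ÷ 3600 s/hour = 8.57 hours.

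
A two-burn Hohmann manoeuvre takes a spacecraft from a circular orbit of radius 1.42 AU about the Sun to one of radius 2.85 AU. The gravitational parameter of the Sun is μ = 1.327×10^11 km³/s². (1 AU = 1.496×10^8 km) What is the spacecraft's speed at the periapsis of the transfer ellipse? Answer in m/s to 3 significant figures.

In km: r₁ = 1.42 × 1.496×10^8 = 2.12432×10^8 km; r₂ = 2.85 × 1.496×10^8 = 4.2636×10^8 km.
The Hohmann ellipse has a_t = (r₁ + r₂)/2 = 3.19396×10^8 km.
At periapsis, r = 2.12432×10^8 km.
From the vis-viva equation, v = √[μ(2/r − 1/a_t)] = 28.88 km/s.

v = 28900 m/s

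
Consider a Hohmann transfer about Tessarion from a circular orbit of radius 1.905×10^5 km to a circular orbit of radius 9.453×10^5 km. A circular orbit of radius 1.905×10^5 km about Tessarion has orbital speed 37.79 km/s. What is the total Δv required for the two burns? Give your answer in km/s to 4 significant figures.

Δv = 18.10 km/s

From the circular-orbit relation v² = μ/r at r = 1.905×10^5 km: μ = v²r = (37.79)² × 1.905×10^5 = 2.72050×10^8 km³/s².
Semi-major axis of the transfer orbit: a_t = (1.905×10^5 + 9.453×10^5)/2 = 5.679×10^5 km.
Circular speed at r₁: v₁ = √(μ/r₁) = √(2.72050×10^8/1.905×10^5) = 37.7900 km/s.
Transfer-orbit speed at r₁ (v² = μ(2/r − 1/a)): v_p = √[μ(2/r₁ − 1/a_t)] = 48.7557 km/s.
First burn Δv₁ = |v_p − v₁| = 10.9657 km/s.
At r₂, v₂ = √(μ/r₂) = 16.96444 km/s.
Transfer-orbit speed at r₂: v_a = √[μ(2/r₂ − 1/a_t)] = 9.825420 km/s.
Second burn Δv₂ = |v₂ − v_a| = 7.13902 km/s.
Total Δv = Δv₁ + Δv₂ = 18.10 km/s.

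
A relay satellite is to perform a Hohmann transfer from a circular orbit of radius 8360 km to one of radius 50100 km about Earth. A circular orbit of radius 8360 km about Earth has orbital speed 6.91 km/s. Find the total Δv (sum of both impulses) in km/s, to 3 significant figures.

Δv = 3.45 km/s

From the circular-orbit relation v² = μ/r at r = 8360 km: μ = v²r = (6.91)² × 8360 = 3.99174×10^5 km³/s².
Transfer-ellipse semi-major axis a_t = (r₁ + r₂)/2 = (8360 + 50100)/2 = 29230 km.
At r₁ the circular-orbit speed is v₁ = √(μ/r₁) = 6.910 km/s.
On the transfer ellipse at r₁, v² = μ(2/r − 1/a) gives v_p = √[μ(2/r₁ − 1/a_t)] = 9.047 km/s.
First burn Δv₁ = |v_p − v₁| = 2.137 km/s.
Circular speed at r₂: v₂ = √(μ/r₂) = 2.823 km/s.
Transfer-orbit speed at r₂: v_a = √[μ(2/r₂ − 1/a_t)] = 1.510 km/s.
Second burn Δv₂ = |v₂ − v_a| = 1.313 km/s.
Δv = Δv₁ + Δv₂ = 2.137 + 1.313 = 3.450 km/s.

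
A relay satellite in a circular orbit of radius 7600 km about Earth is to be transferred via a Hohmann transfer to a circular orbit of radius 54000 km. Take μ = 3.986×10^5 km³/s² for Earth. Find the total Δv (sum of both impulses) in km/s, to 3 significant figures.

Δv = 3.71 km/s

Semi-major axis of the transfer orbit: a_t = (7600 + 54000)/2 = 30800 km.
At r₁ the circular-orbit speed is v₁ = √(μ/r₁) = 7.242 km/s.
Transfer-orbit speed at r₁ (v² = μ(2/r − 1/a)): v_p = √[μ(2/r₁ − 1/a_t)] = 9.589 km/s.
First burn Δv₁ = |v_p − v₁| = 2.347 km/s.
Circular speed at r₂: v₂ = √(μ/r₂) = 2.717 km/s.
Transfer-orbit speed at r₂: v_a = √[μ(2/r₂ − 1/a_t)] = 1.350 km/s.
Second burn Δv₂ = |v₂ − v_a| = 1.367 km/s.
Total Δv = Δv₁ + Δv₂ = 3.714 km/s.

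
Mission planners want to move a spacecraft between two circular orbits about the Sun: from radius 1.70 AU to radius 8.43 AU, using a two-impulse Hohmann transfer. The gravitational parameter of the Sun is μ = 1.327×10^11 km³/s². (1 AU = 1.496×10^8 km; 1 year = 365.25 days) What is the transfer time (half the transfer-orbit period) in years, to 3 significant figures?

In km: r₁ = 1.70 × 1.496×10^8 = 2.5432×10^8 km; r₂ = 8.43 × 1.496×10^8 = 1.261128×10^9 km.
Transfer-ellipse semi-major axis a_t = (r₁ + r₂)/2 = (2.5432×10^8 + 1.261128×10^9)/2 = 7.57724×10^8 km.
Transfer time t = π√(a_t³/μ) = π√((7.57724×10^8)³ / 1.327×10^11) = 1.799×10^8 s.
Converting: 1.799×10^8 s ÷ 3.15576×10^7 s/year (365.25 × 86400) = 5.70 years.

t = 5.70 years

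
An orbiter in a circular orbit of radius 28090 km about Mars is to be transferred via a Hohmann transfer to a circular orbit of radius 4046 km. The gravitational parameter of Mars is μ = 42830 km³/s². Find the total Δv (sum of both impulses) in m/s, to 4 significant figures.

Δv = 1663 m/s

The Hohmann ellipse has a_t = (r₁ + r₂)/2 = 16068 km.
Circular speed at r₁: v₁ = √(μ/r₁) = √(42830/28090) = 1.2348 km/s.
Transfer-orbit speed at r₁ (vis-viva equation): v_a = √[μ(2/r₁ − 1/a_t)] = 0.61963 km/s.
First burn Δv₁ = |v_a − v₁| = 0.6152 km/s.
At r₂, v₂ = √(μ/r₂) = 3.254 km/s.
Transfer-orbit speed at r₂: v_p = √[μ(2/r₂ − 1/a_t)] = 4.302 km/s.
Second burn Δv₂ = |v₂ − v_p| = 1.048 km/s.
Total Δv = Δv₁ + Δv₂ = 1.663 km/s.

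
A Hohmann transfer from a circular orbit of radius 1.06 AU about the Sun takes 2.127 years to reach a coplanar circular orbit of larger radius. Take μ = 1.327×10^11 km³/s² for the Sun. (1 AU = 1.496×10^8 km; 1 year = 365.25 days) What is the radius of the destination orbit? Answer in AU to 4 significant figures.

In km: r₁ = 1.06 × 1.496×10^8 = 1.58576×10^8 km.
Transfer time t = 2.127 years × 365.25 × 86400 s = 6.71230152×10^7 s, and t = π√(a_t³/μ).
So a_t = (μ t²/π²)^(1/3) = (1.327×10^11 × (6.71230152×10^7)² / π²)^(1/3) = 3.9274×10^8 km.
Since a_t = (r₁ + r₂)/2, r₂ = 2a_t − r₁ = 2×3.9274×10^8 − 1.58576×10^8 = 6.26904×10^8 km.
In AU: r₂ = 6.26904×10^8 / 1.496×10^8 = 4.191 AU.

r₂ = 4.191 AU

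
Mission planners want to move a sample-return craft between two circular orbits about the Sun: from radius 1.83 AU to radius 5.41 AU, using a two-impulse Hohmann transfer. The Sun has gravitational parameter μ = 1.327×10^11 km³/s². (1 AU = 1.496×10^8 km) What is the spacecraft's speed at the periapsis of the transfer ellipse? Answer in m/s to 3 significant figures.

In km: r₁ = 1.83 × 1.496×10^8 = 2.73768×10^8 km; r₂ = 5.41 × 1.496×10^8 = 8.09336×10^8 km.
Transfer-ellipse semi-major axis a_t = (r₁ + r₂)/2 = (2.73768×10^8 + 8.09336×10^8)/2 = 5.41552×10^8 km.
At periapsis, r = 2.73768×10^8 km.
From the vis-viva equation, v = √[μ(2/r − 1/a_t)] = 26.91 km/s.

v = 26900 m/s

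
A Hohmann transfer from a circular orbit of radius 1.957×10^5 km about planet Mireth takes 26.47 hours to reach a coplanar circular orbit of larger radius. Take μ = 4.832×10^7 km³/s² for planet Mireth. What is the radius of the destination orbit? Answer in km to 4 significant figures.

r₂ = 5.128×10^5 km

Transfer time t = 26.47 hours = 95292 s, and t = π√(a_t³/μ).
So a_t = (μ t²/π²)^(1/3) = (4.832×10^7 × (95292)² / π²)^(1/3) = 3.5425×10^5 km.
Since a_t = (r₁ + r₂)/2, r₂ = 2a_t − r₁ = 2×3.5425×10^5 − 1.957×10^5 = 5.128×10^5 km.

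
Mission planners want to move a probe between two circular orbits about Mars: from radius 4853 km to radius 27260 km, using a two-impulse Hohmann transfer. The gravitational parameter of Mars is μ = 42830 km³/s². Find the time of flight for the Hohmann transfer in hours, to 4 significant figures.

Transfer-ellipse semi-major axis a_t = (r₁ + r₂)/2 = (4853 + 27260)/2 = 16056.5 km.
Half the transfer-orbit period gives t = π√(a_t³/μ) = 30885 s.
Converting: 30885 s ÷ 3600 s/hour = 8.579 hours.

t = 8.579 hours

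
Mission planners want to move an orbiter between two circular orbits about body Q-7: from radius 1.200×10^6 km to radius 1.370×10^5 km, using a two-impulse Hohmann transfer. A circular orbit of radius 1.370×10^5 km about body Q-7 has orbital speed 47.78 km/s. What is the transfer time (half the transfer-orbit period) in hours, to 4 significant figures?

t = 26.97 hours

From the circular-orbit relation v² = μ/r at r = 1.370×10^5 km: μ = v²r = (47.78)² × 1.370×10^5 = 3.12761×10^8 km³/s².
The Hohmann ellipse has a_t = (r₁ + r₂)/2 = 6.685×10^5 km.
Transfer time t = π√(a_t³/μ) = π√((6.685×10^5)³ / 3.12761×10^8) = 97090 s.
Converting: 97090 s ÷ 3600 s/hour = 26.97 hours.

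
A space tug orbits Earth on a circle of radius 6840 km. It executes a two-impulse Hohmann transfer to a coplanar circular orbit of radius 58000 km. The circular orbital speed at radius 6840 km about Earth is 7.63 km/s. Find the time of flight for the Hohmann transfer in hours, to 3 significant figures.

t = 8.07 hours

From the circular-orbit relation v² = μ/r at r = 6840 km: μ = v²r = (7.63)² × 6840 = 3.98204×10^5 km³/s².
Transfer-ellipse semi-major axis a_t = (r₁ + r₂)/2 = (6840 + 58000)/2 = 32420 km.
Half the transfer-orbit period gives t = π√(a_t³/μ) = 29060 s.
Converting: 29060 s ÷ 3600 s/hour = 8.07 hours.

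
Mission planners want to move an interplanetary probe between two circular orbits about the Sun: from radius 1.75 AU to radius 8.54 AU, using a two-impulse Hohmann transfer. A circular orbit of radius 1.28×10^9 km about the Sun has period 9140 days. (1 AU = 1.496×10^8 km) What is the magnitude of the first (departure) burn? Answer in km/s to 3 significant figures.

From Kepler's third law T² = 4π²r³/μ at r = 1.28×10^9 km, T = 9140 days = 9140 × 86400 s = 7.89696×10^8 s: μ = 4π²r³/T² = 1.32761×10^11 km³/s².
In km: r₁ = 1.75 × 1.496×10^8 = 2.618×10^8 km; r₂ = 8.54 × 1.496×10^8 = 1.277584×10^9 km.
Semi-major axis of the transfer orbit: a_t = (2.618×10^8 + 1.277584×10^9)/2 = 7.69692×10^8 km.
Circular speed at r = 2.618×10^8 km: v_c = √(μ/r) = 22.519 km/s.
Vis-viva on the transfer ellipse at r = 2.618×10^8 km gives v_t = √[μ(2/r − 1/a_t)] = 29.013 km/s.
Δv₁ = |v_t − v_c| = |29.013 − 22.519| = 6.494 km/s.

Δv₁ = 6.49 km/s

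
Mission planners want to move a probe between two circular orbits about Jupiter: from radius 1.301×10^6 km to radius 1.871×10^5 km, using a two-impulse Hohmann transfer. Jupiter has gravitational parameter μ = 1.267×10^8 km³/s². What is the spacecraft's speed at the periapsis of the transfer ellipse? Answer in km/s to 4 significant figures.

v = 34.41 km/s

The Hohmann ellipse has a_t = (r₁ + r₂)/2 = 7.4405×10^5 km.
At periapsis, r = 1.871×10^5 km.
Applying v² = μ(2/r − 1/a_t): v = 34.41 km/s.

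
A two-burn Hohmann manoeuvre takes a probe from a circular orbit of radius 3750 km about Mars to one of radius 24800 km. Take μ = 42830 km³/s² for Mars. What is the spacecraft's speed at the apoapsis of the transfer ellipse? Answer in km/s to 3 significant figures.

v = 0.674 km/s

The Hohmann ellipse has a_t = (r₁ + r₂)/2 = 14275 km.
At apoapsis, r = 24800 km.
From the vis-viva equation, v = √[μ(2/r − 1/a_t)] = 0.6736 km/s.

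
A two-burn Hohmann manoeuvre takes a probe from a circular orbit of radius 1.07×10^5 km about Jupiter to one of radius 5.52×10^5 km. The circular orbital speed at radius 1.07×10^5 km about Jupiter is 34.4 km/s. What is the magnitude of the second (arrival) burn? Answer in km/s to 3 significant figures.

Δv₂ = 6.51 km/s

From the circular-orbit relation v² = μ/r at r = 1.07×10^5 km: μ = v²r = (34.4)² × 1.07×10^5 = 1.26620×10^8 km³/s².
Semi-major axis of the transfer orbit: a_t = (1.070×10^5 + 5.520×10^5)/2 = 3.295×10^5 km.
On the circular orbit at r = 5.520×10^5 km, v_c = √(μ/r) = 15.1454 km/s.
Vis-viva on the transfer ellipse at r = 5.520×10^5 km gives v_t = √[μ(2/r − 1/a_t)] = 8.63068 km/s.
Δv₂ = |v_t − v_c| = |8.63068 − 15.1454| = 6.515 km/s.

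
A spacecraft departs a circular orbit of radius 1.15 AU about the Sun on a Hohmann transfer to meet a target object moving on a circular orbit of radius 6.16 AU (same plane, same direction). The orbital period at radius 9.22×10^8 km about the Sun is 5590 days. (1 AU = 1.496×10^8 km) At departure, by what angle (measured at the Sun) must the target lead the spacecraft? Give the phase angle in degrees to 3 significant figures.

φ = 97.7°

From Kepler's third law T² = 4π²r³/μ at r = 9.22×10^8 km, T = 5590 days = 5590 × 86400 s = 4.82976×10^8 s: μ = 4π²r³/T² = 1.32648×10^11 km³/s².
In km: r₁ = 1.15 × 1.496×10^8 = 1.7204×10^8 km; r₂ = 6.16 × 1.496×10^8 = 9.21536×10^8 km.
The Hohmann ellipse has a_t = (r₁ + r₂)/2 = 5.46788×10^8 km.
The half-period of the transfer ellipse is t = π√(a_t³/μ) = 1.1029×10^8 s.
Target angular speed ω₂ = √(μ/r₂³) = 1.3019×10^-8 rad/s.
Angle swept by the target during transfer: ω₂·t = 1.4359 rad = 82.27°.
Arrival is 180° from departure on the ellipse, so φ = 180° − 82.27° = 97.7°.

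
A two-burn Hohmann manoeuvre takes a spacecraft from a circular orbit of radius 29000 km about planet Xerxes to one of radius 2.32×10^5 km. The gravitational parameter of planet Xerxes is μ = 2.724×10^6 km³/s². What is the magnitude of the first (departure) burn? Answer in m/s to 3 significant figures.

Transfer-ellipse semi-major axis a_t = (r₁ + r₂)/2 = (29000 + 2.320×10^5)/2 = 1.305×10^5 km.
On the circular orbit at r = 29000 km, v_c = √(μ/r) = 9.69180 km/s.
Vis-viva on the transfer ellipse at r = 29000 km gives v_t = √[μ(2/r − 1/a_t)] = 12.9224 km/s.
Δv₁ = |v_t − v_c| = |12.9224 − 9.69180| = 3.231 km/s.

Δv₁ = 3230 m/s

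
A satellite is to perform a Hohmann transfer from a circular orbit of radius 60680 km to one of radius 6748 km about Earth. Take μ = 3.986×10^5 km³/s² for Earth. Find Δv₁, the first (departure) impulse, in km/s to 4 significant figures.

Semi-major axis of the transfer orbit: a_t = (60680 + 6748)/2 = 33714 km.
Circular speed at r = 60680 km: v_c = √(μ/r) = 2.563 km/s.
Transfer-orbit speed at the same r (vis-viva, a = a_t): v_t = √[μ(2/r − 1/a_t)] = 1.147 km/s.
Δv₁ = |v_t − v_c| = |1.147 − 2.563| = 1.416 km/s.

Δv₁ = 1.416 km/s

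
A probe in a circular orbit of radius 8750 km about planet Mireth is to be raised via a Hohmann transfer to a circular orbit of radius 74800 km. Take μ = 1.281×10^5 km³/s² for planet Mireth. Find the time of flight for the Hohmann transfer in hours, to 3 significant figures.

The Hohmann ellipse has a_t = (r₁ + r₂)/2 = 41775 km.
Transfer time t = π√(a_t³/μ) = π√((41775)³ / 1.281×10^5) = 74950 s.
Converting: 74950 s ÷ 3600 s/hour = 20.8 hours.

t = 20.8 hours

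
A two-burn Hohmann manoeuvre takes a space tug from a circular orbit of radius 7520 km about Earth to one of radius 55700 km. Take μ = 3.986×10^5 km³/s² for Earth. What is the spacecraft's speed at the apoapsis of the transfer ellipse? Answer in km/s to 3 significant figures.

The Hohmann ellipse has a_t = (r₁ + r₂)/2 = 31610 km.
At apoapsis, r = 55700 km.
Applying v² = μ(2/r − 1/a_t): v = 1.305 km/s.

v = 1.30 km/s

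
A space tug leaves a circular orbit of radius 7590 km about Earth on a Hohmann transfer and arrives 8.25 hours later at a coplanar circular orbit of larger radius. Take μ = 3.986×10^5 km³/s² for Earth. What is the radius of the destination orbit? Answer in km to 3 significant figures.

r₂ = 58200 km

Transfer time t = 8.25 hours = 29700 s, and t = π√(a_t³/μ).
So a_t = (μ t²/π²)^(1/3) = (3.986×10^5 × (29700)² / π²)^(1/3) = 32904 km.
Since a_t = (r₁ + r₂)/2, r₂ = 2a_t − r₁ = 2×32904 − 7590 = 58218 km.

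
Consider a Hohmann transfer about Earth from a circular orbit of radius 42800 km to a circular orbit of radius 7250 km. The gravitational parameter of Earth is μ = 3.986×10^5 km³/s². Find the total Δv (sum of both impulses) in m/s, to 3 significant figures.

Δv = 3690 m/s

The Hohmann ellipse has a_t = (r₁ + r₂)/2 = 25025 km.
At r₁ the circular-orbit speed is v₁ = √(μ/r₁) = 3.052 km/s.
On the transfer ellipse at r₁, vis-viva equation gives v_a = √[μ(2/r₁ − 1/a_t)] = 1.643 km/s.
First burn Δv₁ = |v_a − v₁| = 1.409 km/s.
At r₂, v₂ = √(μ/r₂) = 7.415 km/s.
Transfer-orbit speed at r₂: v_p = √[μ(2/r₂ − 1/a_t)] = 9.697 km/s.
Second burn Δv₂ = |v₂ − v_p| = 2.282 km/s.
Δv = Δv₁ + Δv₂ = 1.409 + 2.282 = 3.691 km/s.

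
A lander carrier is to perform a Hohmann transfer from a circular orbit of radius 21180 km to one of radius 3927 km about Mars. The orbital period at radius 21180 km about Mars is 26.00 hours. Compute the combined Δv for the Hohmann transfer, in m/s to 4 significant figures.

Δv = 1614 m/s

From Kepler's third law T² = 4π²r³/μ at r = 21180 km, T = 26.00 hours = 26.00 × 3600 s = 93600 s: μ = 4π²r³/T² = 42814.0 km³/s².
Transfer-ellipse semi-major axis a_t = (r₁ + r₂)/2 = (21180 + 3927)/2 = 12553.5 km.
Circular speed at r₁: v₁ = √(μ/r₁) = √(42814.0/21180) = 1.4218 km/s.
Transfer-orbit speed at r₁ (v² = μ(2/r − 1/a)): v_a = √[μ(2/r₁ − 1/a_t)] = 0.79520 km/s.
First burn Δv₁ = |v_a − v₁| = 0.6266 km/s.
At r₂, v₂ = √(μ/r₂) = 3.302 km/s.
Transfer-orbit speed at r₂: v_p = √[μ(2/r₂ − 1/a_t)] = 4.289 km/s.
Second burn Δv₂ = |v₂ − v_p| = 0.9870 km/s.
Δv = Δv₁ + Δv₂ = 0.6266 + 0.9870 = 1.614 km/s.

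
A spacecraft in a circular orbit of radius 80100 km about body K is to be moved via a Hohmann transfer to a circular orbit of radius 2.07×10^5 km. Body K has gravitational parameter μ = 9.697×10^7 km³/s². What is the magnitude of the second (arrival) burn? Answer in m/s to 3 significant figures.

Δv₂ = 5480 m/s

Semi-major axis of the transfer orbit: a_t = (80100 + 2.070×10^5)/2 = 1.4355×10^5 km.
Circular speed at r = 2.070×10^5 km: v_c = √(μ/r) = 21.644 km/s.
Transfer-orbit speed at the same r (vis-viva, a = a_t): v_t = √[μ(2/r − 1/a_t)] = 16.168 km/s.
Δv₂ = |v_t − v_c| = |16.168 − 21.644| = 5.476 km/s.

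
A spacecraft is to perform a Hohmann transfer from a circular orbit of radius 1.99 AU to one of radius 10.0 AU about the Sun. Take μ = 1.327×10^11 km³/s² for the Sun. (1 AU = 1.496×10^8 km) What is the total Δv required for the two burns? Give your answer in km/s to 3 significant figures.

In km: r₁ = 1.99 × 1.496×10^8 = 2.97704×10^8 km; r₂ = 10.0 × 1.496×10^8 = 1.496×10^9 km.
The Hohmann ellipse has a_t = (r₁ + r₂)/2 = 8.96852×10^8 km.
At r₁ the circular-orbit speed is v₁ = √(μ/r₁) = 21.113 km/s.
On the transfer ellipse at r₁, v² = μ(2/r − 1/a) gives v_p = √[μ(2/r₁ − 1/a_t)] = 27.268 km/s.
First burn Δv₁ = |v_p − v₁| = 6.155 km/s.
At r₂, v₂ = √(μ/r₂) = 9.418 km/s.
Transfer-orbit speed at r₂: v_a = √[μ(2/r₂ − 1/a_t)] = 5.426 km/s.
Second burn Δv₂ = |v₂ − v_a| = 3.992 km/s.
Δv = Δv₁ + Δv₂ = 6.155 + 3.992 = 10.15 km/s.

Δv = 10.1 km/s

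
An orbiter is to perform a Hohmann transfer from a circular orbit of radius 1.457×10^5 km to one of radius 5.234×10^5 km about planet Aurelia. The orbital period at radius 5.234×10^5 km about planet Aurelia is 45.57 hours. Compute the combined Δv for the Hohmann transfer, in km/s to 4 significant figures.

From Kepler's third law T² = 4π²r³/μ at r = 5.234×10^5 km, T = 45.57 hours = 45.57 × 3600 s = 1.64052×10^5 s: μ = 4π²r³/T² = 2.10328×10^8 km³/s².
Transfer-ellipse semi-major axis a_t = (r₁ + r₂)/2 = (1.457×10^5 + 5.234×10^5)/2 = 3.3455×10^5 km.
Circular speed at r₁: v₁ = √(μ/r₁) = √(2.10328×10^8/1.457×10^5) = 37.994 km/s.
On the transfer ellipse at r₁, v² = μ(2/r − 1/a) gives v_p = √[μ(2/r₁ − 1/a_t)] = 47.523 km/s.
First burn Δv₁ = |v_p − v₁| = 9.529 km/s.
Circular speed at r₂: v₂ = √(μ/r₂) = 20.046 km/s.
Transfer-orbit speed at r₂: v_a = √[μ(2/r₂ − 1/a_t)] = 13.229 km/s.
Second burn Δv₂ = |v₂ − v_a| = 6.817 km/s.
Total Δv = Δv₁ + Δv₂ = 16.35 km/s.

Δv = 16.35 km/s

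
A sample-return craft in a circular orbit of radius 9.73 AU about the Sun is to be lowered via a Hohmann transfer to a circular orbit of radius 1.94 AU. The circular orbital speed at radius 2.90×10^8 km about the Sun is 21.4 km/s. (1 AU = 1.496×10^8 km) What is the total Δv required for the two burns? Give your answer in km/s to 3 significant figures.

Δv = 10.3 km/s

From the circular-orbit relation v² = μ/r at r = 2.90×10^8 km: μ = v²r = (21.4)² × 2.90×10^8 = 1.32808×10^11 km³/s².
In km: r₁ = 9.73 × 1.496×10^8 = 1.455608×10^9 km; r₂ = 1.94 × 1.496×10^8 = 2.90224×10^8 km.
Semi-major axis of the transfer orbit: a_t = (1.455608×10^9 + 2.90224×10^8)/2 = 8.72916×10^8 km.
Circular speed at r₁: v₁ = √(μ/r₁) = √(1.32808×10^11/1.455608×10^9) = 9.552 km/s.
Transfer-orbit speed at r₁ (vis-viva equation): v_a = √[μ(2/r₁ − 1/a_t)] = 5.508 km/s.
First burn Δv₁ = |v_a − v₁| = 4.044 km/s.
At r₂, v₂ = √(μ/r₂) = 21.392 km/s.
Transfer-orbit speed at r₂: v_p = √[μ(2/r₂ − 1/a_t)] = 27.624 km/s.
Second burn Δv₂ = |v₂ − v_p| = 6.232 km/s.
Total Δv = Δv₁ + Δv₂ = 10.28 km/s.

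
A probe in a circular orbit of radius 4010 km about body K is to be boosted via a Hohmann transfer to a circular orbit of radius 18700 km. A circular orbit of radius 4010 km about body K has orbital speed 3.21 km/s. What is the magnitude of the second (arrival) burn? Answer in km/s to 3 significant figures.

From the circular-orbit relation v² = μ/r at r = 4010 km: μ = v²r = (3.21)² × 4010 = 41319.4 km³/s².
Transfer-ellipse semi-major axis a_t = (r₁ + r₂)/2 = (4010 + 18700)/2 = 11355 km.
On the circular orbit at r = 18700 km, v_c = √(μ/r) = 1.48647 km/s.
Vis-viva on the transfer ellipse at r = 18700 km gives v_t = √[μ(2/r − 1/a_t)] = 0.883355 km/s.
Δv₂ = |v_t − v_c| = |0.883355 − 1.48647| = 0.6031 km/s.

Δv₂ = 0.603 km/s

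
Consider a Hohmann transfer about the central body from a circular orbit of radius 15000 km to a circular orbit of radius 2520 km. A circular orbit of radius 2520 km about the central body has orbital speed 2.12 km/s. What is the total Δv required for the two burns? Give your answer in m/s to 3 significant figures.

Δv = 1060 m/s

From the circular-orbit relation v² = μ/r at r = 2520 km: μ = v²r = (2.12)² × 2520 = 11325.9 km³/s².
Transfer-ellipse semi-major axis a_t = (r₁ + r₂)/2 = (15000 + 2520)/2 = 8760 km.
Circular speed at r₁: v₁ = √(μ/r₁) = √(11325.9/15000) = 0.86894 km/s.
On the transfer ellipse at r₁, vis-viva gives v_a = √[μ(2/r₁ − 1/a_t)] = 0.46606 km/s.
First burn Δv₁ = |v_a − v₁| = 0.4029 km/s.
At r₂, v₂ = √(μ/r₂) = 2.1200 km/s.
Transfer-orbit speed at r₂: v_p = √[μ(2/r₂ − 1/a_t)] = 2.7741 km/s.
Second burn Δv₂ = |v₂ − v_p| = 0.6541 km/s.
Δv = Δv₁ + Δv₂ = 0.4029 + 0.6541 = 1.057 km/s.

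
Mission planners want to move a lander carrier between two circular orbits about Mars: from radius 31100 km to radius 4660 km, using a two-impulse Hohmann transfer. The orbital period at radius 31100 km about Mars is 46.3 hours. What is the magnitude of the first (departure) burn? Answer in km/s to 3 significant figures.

From Kepler's third law T² = 4π²r³/μ at r = 31100 km, T = 46.3 hours = 46.3 × 3600 s = 1.6668×10^5 s: μ = 4π²r³/T² = 42743.9 km³/s².
Semi-major axis of the transfer orbit: a_t = (31100 + 4660)/2 = 17880 km.
On the circular orbit at r = 31100 km, v_c = √(μ/r) = 1.1723 km/s.
Vis-viva on the transfer ellipse at r = 31100 km gives v_t = √[μ(2/r − 1/a_t)] = 0.59850 km/s.
Δv₁ = |v_t − v_c| = |0.59850 − 1.1723| = 0.5738 km/s.

Δv₁ = 0.574 km/s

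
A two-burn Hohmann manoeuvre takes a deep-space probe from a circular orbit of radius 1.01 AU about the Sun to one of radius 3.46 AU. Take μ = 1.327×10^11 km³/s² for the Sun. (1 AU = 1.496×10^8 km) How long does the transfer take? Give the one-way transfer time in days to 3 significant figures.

t = 610 days

In km: r₁ = 1.01 × 1.496×10^8 = 1.51096×10^8 km; r₂ = 3.46 × 1.496×10^8 = 5.17616×10^8 km.
Semi-major axis of the transfer orbit: a_t = (1.51096×10^8 + 5.17616×10^8)/2 = 3.34356×10^8 km.
By Kepler's third law the transfer-orbit period is T = 2π√(a_t³/μ), so t = T/2 = 5.273×10^7 s.
Converting: 5.273×10^7 s ÷ 86400 s/day = 610 days.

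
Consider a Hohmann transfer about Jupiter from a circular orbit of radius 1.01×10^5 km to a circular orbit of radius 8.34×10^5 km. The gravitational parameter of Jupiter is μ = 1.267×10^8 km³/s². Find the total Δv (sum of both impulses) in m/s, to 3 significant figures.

Δv = 18500 m/s

The Hohmann ellipse has a_t = (r₁ + r₂)/2 = 4.675×10^5 km.
Circular speed at r₁: v₁ = √(μ/r₁) = √(1.267×10^8/1.010×10^5) = 35.418 km/s.
On the transfer ellipse at r₁, v² = μ(2/r − 1/a) gives v_p = √[μ(2/r₁ − 1/a_t)] = 47.306 km/s.
First burn Δv₁ = |v_p − v₁| = 11.888 km/s.
At r₂, v₂ = √(μ/r₂) = 12.32552 km/s.
Transfer-orbit speed at r₂: v_a = √[μ(2/r₂ − 1/a_t)] = 5.728952 km/s.
Second burn Δv₂ = |v₂ − v_a| = 6.5966 km/s.
Total Δv = Δv₁ + Δv₂ = 18.48 km/s.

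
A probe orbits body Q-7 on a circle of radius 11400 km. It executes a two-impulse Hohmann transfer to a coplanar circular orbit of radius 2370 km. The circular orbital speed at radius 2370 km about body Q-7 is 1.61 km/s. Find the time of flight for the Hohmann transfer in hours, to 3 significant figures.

t = 6.36 hours

From the circular-orbit relation v² = μ/r at r = 2370 km: μ = v²r = (1.61)² × 2370 = 6143.28 km³/s².
Transfer-ellipse semi-major axis a_t = (r₁ + r₂)/2 = (11400 + 2370)/2 = 6885 km.
Transfer time t = π√(a_t³/μ) = π√((6885)³ / 6143.28) = 22900 s.
Converting: 22900 s ÷ 3600 s/hour = 6.36 hours.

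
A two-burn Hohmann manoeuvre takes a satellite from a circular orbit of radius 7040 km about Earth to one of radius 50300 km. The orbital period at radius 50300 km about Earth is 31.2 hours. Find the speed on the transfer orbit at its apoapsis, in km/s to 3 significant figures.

From Kepler's third law T² = 4π²r³/μ at r = 50300 km, T = 31.2 hours = 31.2 × 3600 s = 1.1232×10^5 s: μ = 4π²r³/T² = 3.98244×10^5 km³/s².
The Hohmann ellipse has a_t = (r₁ + r₂)/2 = 28670 km.
The apoapsis of the transfer ellipse is at r = 50300 km.
Vis-viva: v = √[μ(2/r − 1/a_t)] = √[3.98244×10^5 × (2/50300 − 1/28670)] = 1.394 km/s.

v = 1.39 km/s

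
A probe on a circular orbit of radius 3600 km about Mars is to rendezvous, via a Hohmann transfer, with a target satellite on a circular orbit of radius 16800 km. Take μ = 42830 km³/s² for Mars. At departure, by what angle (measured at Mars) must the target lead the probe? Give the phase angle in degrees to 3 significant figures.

φ = 94.8°

Semi-major axis of the transfer orbit: a_t = (3600 + 16800)/2 = 10200 km.
The half-period of the transfer ellipse is t = π√(a_t³/μ) = 15637.8 s.
Target angular speed ω₂ = √(μ/r₂³) = 9.50408×10^-5 rad/s.
Angle swept by the target during transfer: ω₂·t = 1.48623 rad = 85.155°.
Arrival is 180° from departure on the ellipse, so φ = 180° − 85.155° = 94.8°.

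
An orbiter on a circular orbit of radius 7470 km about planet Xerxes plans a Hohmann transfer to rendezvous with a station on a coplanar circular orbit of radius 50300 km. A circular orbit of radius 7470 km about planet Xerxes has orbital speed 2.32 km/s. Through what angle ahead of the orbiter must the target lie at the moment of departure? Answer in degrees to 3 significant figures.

From the circular-orbit relation v² = μ/r at r = 7470 km: μ = v²r = (2.32)² × 7470 = 40206.5 km³/s².
Semi-major axis of the transfer orbit: a_t = (7470 + 50300)/2 = 28885 km.
The half-period of the transfer ellipse is t = π√(a_t³/μ) = 76915 s.
The target's mean motion on its circular orbit is ω₂ = √(μ/r₂³) = 1.7774×10^-5 rad/s.
Angle swept by the target during transfer: ω₂·t = 1.3671 rad = 78.33°.
Arrival is 180° from departure on the ellipse, so φ = 180° − 78.33° = 102°.

φ = 102°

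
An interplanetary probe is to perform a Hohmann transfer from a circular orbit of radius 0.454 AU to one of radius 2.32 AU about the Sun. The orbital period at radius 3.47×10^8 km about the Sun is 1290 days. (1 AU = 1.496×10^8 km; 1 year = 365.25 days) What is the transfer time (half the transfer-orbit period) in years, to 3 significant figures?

t = 0.817 years

From Kepler's third law T² = 4π²r³/μ at r = 3.47×10^8 km, T = 1290 days = 1290 × 86400 s = 1.11456×10^8 s: μ = 4π²r³/T² = 1.32783×10^11 km³/s².
In km: r₁ = 0.454 × 1.496×10^8 = 6.79184×10^7 km; r₂ = 2.32 × 1.496×10^8 = 3.47072×10^8 km.
Transfer-ellipse semi-major axis a_t = (r₁ + r₂)/2 = (6.79184×10^7 + 3.47072×10^8)/2 = 2.074952×10^8 km.
Transfer time t = π√(a_t³/μ) = π√((2.074952×10^8)³ / 1.32783×10^11) = 2.577×10^7 s.
Converting: 2.577×10^7 s ÷ 3.15576×10^7 s/year (365.25 × 86400) = 0.817 years.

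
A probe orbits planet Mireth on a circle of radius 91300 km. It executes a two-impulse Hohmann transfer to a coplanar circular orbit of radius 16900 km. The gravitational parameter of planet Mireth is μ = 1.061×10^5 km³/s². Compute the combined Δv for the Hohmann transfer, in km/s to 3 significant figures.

Δv = 1.22 km/s

Semi-major axis of the transfer orbit: a_t = (91300 + 16900)/2 = 54100 km.
Circular speed at r₁: v₁ = √(μ/r₁) = √(1.061×10^5/91300) = 1.078 km/s.
Transfer-orbit speed at r₁ (vis-viva equation): v_a = √[μ(2/r₁ − 1/a_t)] = 0.6025 km/s.
First burn Δv₁ = |v_a − v₁| = 0.4755 km/s.
Circular speed at r₂: v₂ = √(μ/r₂) = 2.5056 km/s.
Transfer-orbit speed at r₂: v_p = √[μ(2/r₂ − 1/a_t)] = 3.2550 km/s.
Second burn Δv₂ = |v₂ − v_p| = 0.7494 km/s.
Δv = Δv₁ + Δv₂ = 0.4755 + 0.7494 = 1.225 km/s.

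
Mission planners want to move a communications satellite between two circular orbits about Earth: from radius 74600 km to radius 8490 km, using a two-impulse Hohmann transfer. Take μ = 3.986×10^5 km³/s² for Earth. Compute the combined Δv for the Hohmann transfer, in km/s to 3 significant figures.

Δv = 3.60 km/s

Semi-major axis of the transfer orbit: a_t = (74600 + 8490)/2 = 41545 km.
Circular speed at r₁: v₁ = √(μ/r₁) = √(3.986×10^5/74600) = 2.3115 km/s.
Transfer-orbit speed at r₁ (vis-viva equation): v_a = √[μ(2/r₁ − 1/a_t)] = 1.0449 km/s.
First burn Δv₁ = |v_a − v₁| = 1.2666 km/s.
Circular speed at r₂: v₂ = √(μ/r₂) = 6.85196 km/s.
Transfer-orbit speed at r₂: v_p = √[μ(2/r₂ − 1/a_t)] = 9.18174 km/s.
Second burn Δv₂ = |v₂ − v_p| = 2.3298 km/s.
Total Δv = Δv₁ + Δv₂ = 3.596 km/s.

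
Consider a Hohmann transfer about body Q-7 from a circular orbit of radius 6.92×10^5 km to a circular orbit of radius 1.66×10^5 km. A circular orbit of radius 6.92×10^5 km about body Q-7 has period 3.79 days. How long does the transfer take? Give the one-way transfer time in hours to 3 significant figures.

t = 22.2 hours

From Kepler's third law T² = 4π²r³/μ at r = 6.92×10^5 km, T = 3.79 days = 3.79 × 86400 s = 3.27456×10^5 s: μ = 4π²r³/T² = 1.22003×10^8 km³/s².
Transfer-ellipse semi-major axis a_t = (r₁ + r₂)/2 = (6.920×10^5 + 1.660×10^5)/2 = 4.290×10^5 km.
Transfer time t = π√(a_t³/μ) = π√((4.290×10^5)³ / 1.22003×10^8) = 79920 s.
Converting: 79920 s ÷ 3600 s/hour = 22.2 hours.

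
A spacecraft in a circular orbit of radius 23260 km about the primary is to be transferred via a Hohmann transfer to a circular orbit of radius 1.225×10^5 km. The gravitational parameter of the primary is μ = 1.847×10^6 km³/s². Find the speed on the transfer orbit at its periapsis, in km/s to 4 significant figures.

Semi-major axis of the transfer orbit: a_t = (23260 + 1.225×10^5)/2 = 72880 km.
The periapsis of the transfer ellipse is at r = 23260 km.
From the vis-viva equation, v = √[μ(2/r − 1/a_t)] = 11.55 km/s.

v = 11.55 km/s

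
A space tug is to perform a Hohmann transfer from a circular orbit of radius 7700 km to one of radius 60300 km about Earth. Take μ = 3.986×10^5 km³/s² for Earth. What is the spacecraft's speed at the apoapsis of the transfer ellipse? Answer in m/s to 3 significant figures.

Semi-major axis of the transfer orbit: a_t = (7700 + 60300)/2 = 34000 km.
The apoapsis of the transfer ellipse is at r = 60300 km.
Vis-viva: v = √[μ(2/r − 1/a_t)] = √[3.986×10^5 × (2/60300 − 1/34000)] = 1.224 km/s.

v = 1220 m/s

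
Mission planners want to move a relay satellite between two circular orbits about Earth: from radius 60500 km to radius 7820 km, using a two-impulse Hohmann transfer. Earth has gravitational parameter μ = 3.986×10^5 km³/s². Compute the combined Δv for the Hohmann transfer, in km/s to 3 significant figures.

Δv = 3.70 km/s

Semi-major axis of the transfer orbit: a_t = (60500 + 7820)/2 = 34160 km.
At r₁ the circular-orbit speed is v₁ = √(μ/r₁) = 2.567 km/s.
Transfer-orbit speed at r₁ (v² = μ(2/r − 1/a)): v_a = √[μ(2/r₁ − 1/a_t)] = 1.228 km/s.
First burn Δv₁ = |v_a − v₁| = 1.339 km/s.
Circular speed at r₂: v₂ = √(μ/r₂) = 7.139 km/s.
Transfer-orbit speed at r₂: v_p = √[μ(2/r₂ − 1/a_t)] = 9.501 km/s.
Second burn Δv₂ = |v₂ − v_p| = 2.362 km/s.
Total Δv = Δv₁ + Δv₂ = 3.701 km/s.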